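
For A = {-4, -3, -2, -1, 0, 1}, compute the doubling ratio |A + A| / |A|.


|A| = 6.
Compute A + A by enumerating all 36 pairs.
A + A = {-8, -7, -6, -5, -4, -3, -2, -1, 0, 1, 2}, so |A + A| = 11.
K = |A + A| / |A| = 11/6 (already in lowest terms) ≈ 1.8333.
Reference: AP of size 6 gives K = 11/6 ≈ 1.8333; a fully generic set of size 6 gives K ≈ 3.5000.

|A| = 6, |A + A| = 11, K = 11/6.


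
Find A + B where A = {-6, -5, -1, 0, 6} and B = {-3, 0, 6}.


A + B = {a + b : a ∈ A, b ∈ B}.
Enumerate all |A|·|B| = 5·3 = 15 pairs (a, b) and collect distinct sums.
a = -6: -6+-3=-9, -6+0=-6, -6+6=0
a = -5: -5+-3=-8, -5+0=-5, -5+6=1
a = -1: -1+-3=-4, -1+0=-1, -1+6=5
a = 0: 0+-3=-3, 0+0=0, 0+6=6
a = 6: 6+-3=3, 6+0=6, 6+6=12
Collecting distinct sums: A + B = {-9, -8, -6, -5, -4, -3, -1, 0, 1, 3, 5, 6, 12}
|A + B| = 13

A + B = {-9, -8, -6, -5, -4, -3, -1, 0, 1, 3, 5, 6, 12}


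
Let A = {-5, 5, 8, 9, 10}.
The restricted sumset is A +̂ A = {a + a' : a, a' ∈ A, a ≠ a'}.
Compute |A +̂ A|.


Restricted sumset: A +̂ A = {a + a' : a ∈ A, a' ∈ A, a ≠ a'}.
Equivalently, take A + A and drop any sum 2a that is achievable ONLY as a + a for a ∈ A (i.e. sums representable only with equal summands).
Enumerate pairs (a, a') with a < a' (symmetric, so each unordered pair gives one sum; this covers all a ≠ a'):
  -5 + 5 = 0
  -5 + 8 = 3
  -5 + 9 = 4
  -5 + 10 = 5
  5 + 8 = 13
  5 + 9 = 14
  5 + 10 = 15
  8 + 9 = 17
  8 + 10 = 18
  9 + 10 = 19
Collected distinct sums: {0, 3, 4, 5, 13, 14, 15, 17, 18, 19}
|A +̂ A| = 10
(Reference bound: |A +̂ A| ≥ 2|A| - 3 for |A| ≥ 2, with |A| = 5 giving ≥ 7.)

|A +̂ A| = 10


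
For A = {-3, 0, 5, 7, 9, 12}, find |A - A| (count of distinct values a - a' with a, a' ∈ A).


A - A = {a - a' : a, a' ∈ A}; |A| = 6.
Bounds: 2|A|-1 ≤ |A - A| ≤ |A|² - |A| + 1, i.e. 11 ≤ |A - A| ≤ 31.
Note: 0 ∈ A - A always (from a - a). The set is symmetric: if d ∈ A - A then -d ∈ A - A.
Enumerate nonzero differences d = a - a' with a > a' (then include -d):
Positive differences: {2, 3, 4, 5, 7, 8, 9, 10, 12, 15}
Full difference set: {0} ∪ (positive diffs) ∪ (negative diffs).
|A - A| = 1 + 2·10 = 21 (matches direct enumeration: 21).

|A - A| = 21


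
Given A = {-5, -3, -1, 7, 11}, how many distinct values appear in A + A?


A + A = {a + a' : a, a' ∈ A}; |A| = 5.
General bounds: 2|A| - 1 ≤ |A + A| ≤ |A|(|A|+1)/2, i.e. 9 ≤ |A + A| ≤ 15.
Lower bound 2|A|-1 is attained iff A is an arithmetic progression.
Enumerate sums a + a' for a ≤ a' (symmetric, so this suffices):
a = -5: -5+-5=-10, -5+-3=-8, -5+-1=-6, -5+7=2, -5+11=6
a = -3: -3+-3=-6, -3+-1=-4, -3+7=4, -3+11=8
a = -1: -1+-1=-2, -1+7=6, -1+11=10
a = 7: 7+7=14, 7+11=18
a = 11: 11+11=22
Distinct sums: {-10, -8, -6, -4, -2, 2, 4, 6, 8, 10, 14, 18, 22}
|A + A| = 13

|A + A| = 13


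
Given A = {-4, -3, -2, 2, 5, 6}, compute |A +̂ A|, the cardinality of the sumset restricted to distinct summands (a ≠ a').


Restricted sumset: A +̂ A = {a + a' : a ∈ A, a' ∈ A, a ≠ a'}.
Equivalently, take A + A and drop any sum 2a that is achievable ONLY as a + a for a ∈ A (i.e. sums representable only with equal summands).
Enumerate pairs (a, a') with a < a' (symmetric, so each unordered pair gives one sum; this covers all a ≠ a'):
  -4 + -3 = -7
  -4 + -2 = -6
  -4 + 2 = -2
  -4 + 5 = 1
  -4 + 6 = 2
  -3 + -2 = -5
  -3 + 2 = -1
  -3 + 5 = 2
  -3 + 6 = 3
  -2 + 2 = 0
  -2 + 5 = 3
  -2 + 6 = 4
  2 + 5 = 7
  2 + 6 = 8
  5 + 6 = 11
Collected distinct sums: {-7, -6, -5, -2, -1, 0, 1, 2, 3, 4, 7, 8, 11}
|A +̂ A| = 13
(Reference bound: |A +̂ A| ≥ 2|A| - 3 for |A| ≥ 2, with |A| = 6 giving ≥ 9.)

|A +̂ A| = 13


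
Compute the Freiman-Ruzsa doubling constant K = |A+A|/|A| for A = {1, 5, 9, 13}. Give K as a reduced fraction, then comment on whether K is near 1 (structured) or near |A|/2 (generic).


|A| = 4.
Compute A + A by enumerating all 16 pairs.
A + A = {2, 6, 10, 14, 18, 22, 26}, so |A + A| = 7.
K = |A + A| / |A| = 7/4 (already in lowest terms) ≈ 1.7500.
Reference: AP of size 4 gives K = 7/4 ≈ 1.7500; a fully generic set of size 4 gives K ≈ 2.5000.

|A| = 4, |A + A| = 7, K = 7/4.


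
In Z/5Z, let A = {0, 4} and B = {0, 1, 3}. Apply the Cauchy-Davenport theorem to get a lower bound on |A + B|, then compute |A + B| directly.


Cauchy-Davenport: |A + B| ≥ min(p, |A| + |B| - 1) for A, B nonempty in Z/pZ.
|A| = 2, |B| = 3, p = 5.
CD lower bound = min(5, 2 + 3 - 1) = min(5, 4) = 4.
Compute A + B mod 5 directly:
a = 0: 0+0=0, 0+1=1, 0+3=3
a = 4: 4+0=4, 4+1=0, 4+3=2
A + B = {0, 1, 2, 3, 4}, so |A + B| = 5.
Verify: 5 ≥ 4? Yes ✓.

CD lower bound = 4, actual |A + B| = 5.


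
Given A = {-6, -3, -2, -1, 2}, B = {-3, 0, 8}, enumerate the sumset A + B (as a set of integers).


A + B = {a + b : a ∈ A, b ∈ B}.
Enumerate all |A|·|B| = 5·3 = 15 pairs (a, b) and collect distinct sums.
a = -6: -6+-3=-9, -6+0=-6, -6+8=2
a = -3: -3+-3=-6, -3+0=-3, -3+8=5
a = -2: -2+-3=-5, -2+0=-2, -2+8=6
a = -1: -1+-3=-4, -1+0=-1, -1+8=7
a = 2: 2+-3=-1, 2+0=2, 2+8=10
Collecting distinct sums: A + B = {-9, -6, -5, -4, -3, -2, -1, 2, 5, 6, 7, 10}
|A + B| = 12

A + B = {-9, -6, -5, -4, -3, -2, -1, 2, 5, 6, 7, 10}


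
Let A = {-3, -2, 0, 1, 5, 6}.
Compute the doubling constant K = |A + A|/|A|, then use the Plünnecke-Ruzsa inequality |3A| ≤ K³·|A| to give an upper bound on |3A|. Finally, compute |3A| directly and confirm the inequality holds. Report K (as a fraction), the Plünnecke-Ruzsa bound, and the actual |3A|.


|A| = 6.
Step 1: Compute A + A by enumerating all 36 pairs.
A + A = {-6, -5, -4, -3, -2, -1, 0, 1, 2, 3, 4, 5, 6, 7, 10, 11, 12}, so |A + A| = 17.
Step 2: Doubling constant K = |A + A|/|A| = 17/6 = 17/6 ≈ 2.8333.
Step 3: Plünnecke-Ruzsa gives |3A| ≤ K³·|A| = (2.8333)³ · 6 ≈ 136.4722.
Step 4: Compute 3A = A + A + A directly by enumerating all triples (a,b,c) ∈ A³; |3A| = 27.
Step 5: Check 27 ≤ 136.4722? Yes ✓.

K = 17/6, Plünnecke-Ruzsa bound K³|A| ≈ 136.4722, |3A| = 27, inequality holds.


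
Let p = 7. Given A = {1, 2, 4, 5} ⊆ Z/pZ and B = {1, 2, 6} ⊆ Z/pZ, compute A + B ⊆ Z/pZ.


Work in Z/7Z: reduce every sum a + b modulo 7.
Enumerate all 12 pairs:
a = 1: 1+1=2, 1+2=3, 1+6=0
a = 2: 2+1=3, 2+2=4, 2+6=1
a = 4: 4+1=5, 4+2=6, 4+6=3
a = 5: 5+1=6, 5+2=0, 5+6=4
Distinct residues collected: {0, 1, 2, 3, 4, 5, 6}
|A + B| = 7 (out of 7 total residues).

A + B = {0, 1, 2, 3, 4, 5, 6}


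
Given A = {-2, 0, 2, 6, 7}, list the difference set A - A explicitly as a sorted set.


A - A = {a - a' : a, a' ∈ A}.
Compute a - a' for each ordered pair (a, a'):
a = -2: -2--2=0, -2-0=-2, -2-2=-4, -2-6=-8, -2-7=-9
a = 0: 0--2=2, 0-0=0, 0-2=-2, 0-6=-6, 0-7=-7
a = 2: 2--2=4, 2-0=2, 2-2=0, 2-6=-4, 2-7=-5
a = 6: 6--2=8, 6-0=6, 6-2=4, 6-6=0, 6-7=-1
a = 7: 7--2=9, 7-0=7, 7-2=5, 7-6=1, 7-7=0
Collecting distinct values (and noting 0 appears from a-a):
A - A = {-9, -8, -7, -6, -5, -4, -2, -1, 0, 1, 2, 4, 5, 6, 7, 8, 9}
|A - A| = 17

A - A = {-9, -8, -7, -6, -5, -4, -2, -1, 0, 1, 2, 4, 5, 6, 7, 8, 9}


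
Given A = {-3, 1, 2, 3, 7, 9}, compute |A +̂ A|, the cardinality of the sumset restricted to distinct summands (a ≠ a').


Restricted sumset: A +̂ A = {a + a' : a ∈ A, a' ∈ A, a ≠ a'}.
Equivalently, take A + A and drop any sum 2a that is achievable ONLY as a + a for a ∈ A (i.e. sums representable only with equal summands).
Enumerate pairs (a, a') with a < a' (symmetric, so each unordered pair gives one sum; this covers all a ≠ a'):
  -3 + 1 = -2
  -3 + 2 = -1
  -3 + 3 = 0
  -3 + 7 = 4
  -3 + 9 = 6
  1 + 2 = 3
  1 + 3 = 4
  1 + 7 = 8
  1 + 9 = 10
  2 + 3 = 5
  2 + 7 = 9
  2 + 9 = 11
  3 + 7 = 10
  3 + 9 = 12
  7 + 9 = 16
Collected distinct sums: {-2, -1, 0, 3, 4, 5, 6, 8, 9, 10, 11, 12, 16}
|A +̂ A| = 13
(Reference bound: |A +̂ A| ≥ 2|A| - 3 for |A| ≥ 2, with |A| = 6 giving ≥ 9.)

|A +̂ A| = 13


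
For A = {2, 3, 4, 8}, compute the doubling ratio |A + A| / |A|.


|A| = 4.
Compute A + A by enumerating all 16 pairs.
A + A = {4, 5, 6, 7, 8, 10, 11, 12, 16}, so |A + A| = 9.
K = |A + A| / |A| = 9/4 (already in lowest terms) ≈ 2.2500.
Reference: AP of size 4 gives K = 7/4 ≈ 1.7500; a fully generic set of size 4 gives K ≈ 2.5000.

|A| = 4, |A + A| = 9, K = 9/4.


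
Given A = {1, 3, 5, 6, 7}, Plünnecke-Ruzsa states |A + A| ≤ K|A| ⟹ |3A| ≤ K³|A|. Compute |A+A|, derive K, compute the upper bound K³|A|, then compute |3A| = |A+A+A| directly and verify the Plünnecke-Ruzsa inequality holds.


|A| = 5.
Step 1: Compute A + A by enumerating all 25 pairs.
A + A = {2, 4, 6, 7, 8, 9, 10, 11, 12, 13, 14}, so |A + A| = 11.
Step 2: Doubling constant K = |A + A|/|A| = 11/5 = 11/5 ≈ 2.2000.
Step 3: Plünnecke-Ruzsa gives |3A| ≤ K³·|A| = (2.2000)³ · 5 ≈ 53.2400.
Step 4: Compute 3A = A + A + A directly by enumerating all triples (a,b,c) ∈ A³; |3A| = 17.
Step 5: Check 17 ≤ 53.2400? Yes ✓.

K = 11/5, Plünnecke-Ruzsa bound K³|A| ≈ 53.2400, |3A| = 17, inequality holds.


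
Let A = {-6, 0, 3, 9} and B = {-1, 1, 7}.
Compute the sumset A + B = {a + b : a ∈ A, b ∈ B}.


A + B = {a + b : a ∈ A, b ∈ B}.
Enumerate all |A|·|B| = 4·3 = 12 pairs (a, b) and collect distinct sums.
a = -6: -6+-1=-7, -6+1=-5, -6+7=1
a = 0: 0+-1=-1, 0+1=1, 0+7=7
a = 3: 3+-1=2, 3+1=4, 3+7=10
a = 9: 9+-1=8, 9+1=10, 9+7=16
Collecting distinct sums: A + B = {-7, -5, -1, 1, 2, 4, 7, 8, 10, 16}
|A + B| = 10

A + B = {-7, -5, -1, 1, 2, 4, 7, 8, 10, 16}


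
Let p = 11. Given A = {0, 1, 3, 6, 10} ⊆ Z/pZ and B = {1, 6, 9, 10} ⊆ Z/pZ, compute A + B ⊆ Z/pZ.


Work in Z/11Z: reduce every sum a + b modulo 11.
Enumerate all 20 pairs:
a = 0: 0+1=1, 0+6=6, 0+9=9, 0+10=10
a = 1: 1+1=2, 1+6=7, 1+9=10, 1+10=0
a = 3: 3+1=4, 3+6=9, 3+9=1, 3+10=2
a = 6: 6+1=7, 6+6=1, 6+9=4, 6+10=5
a = 10: 10+1=0, 10+6=5, 10+9=8, 10+10=9
Distinct residues collected: {0, 1, 2, 4, 5, 6, 7, 8, 9, 10}
|A + B| = 10 (out of 11 total residues).

A + B = {0, 1, 2, 4, 5, 6, 7, 8, 9, 10}


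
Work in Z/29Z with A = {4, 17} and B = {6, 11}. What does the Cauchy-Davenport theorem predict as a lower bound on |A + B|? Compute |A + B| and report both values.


Cauchy-Davenport: |A + B| ≥ min(p, |A| + |B| - 1) for A, B nonempty in Z/pZ.
|A| = 2, |B| = 2, p = 29.
CD lower bound = min(29, 2 + 2 - 1) = min(29, 3) = 3.
Compute A + B mod 29 directly:
a = 4: 4+6=10, 4+11=15
a = 17: 17+6=23, 17+11=28
A + B = {10, 15, 23, 28}, so |A + B| = 4.
Verify: 4 ≥ 3? Yes ✓.

CD lower bound = 3, actual |A + B| = 4.


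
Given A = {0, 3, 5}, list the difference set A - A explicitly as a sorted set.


A - A = {a - a' : a, a' ∈ A}.
Compute a - a' for each ordered pair (a, a'):
a = 0: 0-0=0, 0-3=-3, 0-5=-5
a = 3: 3-0=3, 3-3=0, 3-5=-2
a = 5: 5-0=5, 5-3=2, 5-5=0
Collecting distinct values (and noting 0 appears from a-a):
A - A = {-5, -3, -2, 0, 2, 3, 5}
|A - A| = 7

A - A = {-5, -3, -2, 0, 2, 3, 5}


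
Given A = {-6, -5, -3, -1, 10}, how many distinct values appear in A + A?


A + A = {a + a' : a, a' ∈ A}; |A| = 5.
General bounds: 2|A| - 1 ≤ |A + A| ≤ |A|(|A|+1)/2, i.e. 9 ≤ |A + A| ≤ 15.
Lower bound 2|A|-1 is attained iff A is an arithmetic progression.
Enumerate sums a + a' for a ≤ a' (symmetric, so this suffices):
a = -6: -6+-6=-12, -6+-5=-11, -6+-3=-9, -6+-1=-7, -6+10=4
a = -5: -5+-5=-10, -5+-3=-8, -5+-1=-6, -5+10=5
a = -3: -3+-3=-6, -3+-1=-4, -3+10=7
a = -1: -1+-1=-2, -1+10=9
a = 10: 10+10=20
Distinct sums: {-12, -11, -10, -9, -8, -7, -6, -4, -2, 4, 5, 7, 9, 20}
|A + A| = 14

|A + A| = 14


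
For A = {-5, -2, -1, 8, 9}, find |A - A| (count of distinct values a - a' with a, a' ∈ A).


A - A = {a - a' : a, a' ∈ A}; |A| = 5.
Bounds: 2|A|-1 ≤ |A - A| ≤ |A|² - |A| + 1, i.e. 9 ≤ |A - A| ≤ 21.
Note: 0 ∈ A - A always (from a - a). The set is symmetric: if d ∈ A - A then -d ∈ A - A.
Enumerate nonzero differences d = a - a' with a > a' (then include -d):
Positive differences: {1, 3, 4, 9, 10, 11, 13, 14}
Full difference set: {0} ∪ (positive diffs) ∪ (negative diffs).
|A - A| = 1 + 2·8 = 17 (matches direct enumeration: 17).

|A - A| = 17


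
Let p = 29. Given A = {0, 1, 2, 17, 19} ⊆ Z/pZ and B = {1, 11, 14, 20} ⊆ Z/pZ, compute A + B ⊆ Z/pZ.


Work in Z/29Z: reduce every sum a + b modulo 29.
Enumerate all 20 pairs:
a = 0: 0+1=1, 0+11=11, 0+14=14, 0+20=20
a = 1: 1+1=2, 1+11=12, 1+14=15, 1+20=21
a = 2: 2+1=3, 2+11=13, 2+14=16, 2+20=22
a = 17: 17+1=18, 17+11=28, 17+14=2, 17+20=8
a = 19: 19+1=20, 19+11=1, 19+14=4, 19+20=10
Distinct residues collected: {1, 2, 3, 4, 8, 10, 11, 12, 13, 14, 15, 16, 18, 20, 21, 22, 28}
|A + B| = 17 (out of 29 total residues).

A + B = {1, 2, 3, 4, 8, 10, 11, 12, 13, 14, 15, 16, 18, 20, 21, 22, 28}


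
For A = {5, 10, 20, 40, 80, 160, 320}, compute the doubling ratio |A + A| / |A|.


|A| = 7.
Compute A + A by enumerating all 49 pairs.
A + A = {10, 15, 20, 25, 30, 40, 45, 50, 60, 80, 85, 90, 100, 120, 160, 165, 170, 180, 200, 240, 320, 325, 330, 340, 360, 400, 480, 640}, so |A + A| = 28.
K = |A + A| / |A| = 28/7 = 4/1 ≈ 4.0000.
Reference: AP of size 7 gives K = 13/7 ≈ 1.8571; a fully generic set of size 7 gives K ≈ 4.0000.

|A| = 7, |A + A| = 28, K = 28/7 = 4/1.


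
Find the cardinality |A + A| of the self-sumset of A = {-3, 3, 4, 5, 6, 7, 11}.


A + A = {a + a' : a, a' ∈ A}; |A| = 7.
General bounds: 2|A| - 1 ≤ |A + A| ≤ |A|(|A|+1)/2, i.e. 13 ≤ |A + A| ≤ 28.
Lower bound 2|A|-1 is attained iff A is an arithmetic progression.
Enumerate sums a + a' for a ≤ a' (symmetric, so this suffices):
a = -3: -3+-3=-6, -3+3=0, -3+4=1, -3+5=2, -3+6=3, -3+7=4, -3+11=8
a = 3: 3+3=6, 3+4=7, 3+5=8, 3+6=9, 3+7=10, 3+11=14
a = 4: 4+4=8, 4+5=9, 4+6=10, 4+7=11, 4+11=15
a = 5: 5+5=10, 5+6=11, 5+7=12, 5+11=16
a = 6: 6+6=12, 6+7=13, 6+11=17
a = 7: 7+7=14, 7+11=18
a = 11: 11+11=22
Distinct sums: {-6, 0, 1, 2, 3, 4, 6, 7, 8, 9, 10, 11, 12, 13, 14, 15, 16, 17, 18, 22}
|A + A| = 20

|A + A| = 20


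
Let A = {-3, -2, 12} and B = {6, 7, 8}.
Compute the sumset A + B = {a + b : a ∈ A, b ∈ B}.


A + B = {a + b : a ∈ A, b ∈ B}.
Enumerate all |A|·|B| = 3·3 = 9 pairs (a, b) and collect distinct sums.
a = -3: -3+6=3, -3+7=4, -3+8=5
a = -2: -2+6=4, -2+7=5, -2+8=6
a = 12: 12+6=18, 12+7=19, 12+8=20
Collecting distinct sums: A + B = {3, 4, 5, 6, 18, 19, 20}
|A + B| = 7

A + B = {3, 4, 5, 6, 18, 19, 20}


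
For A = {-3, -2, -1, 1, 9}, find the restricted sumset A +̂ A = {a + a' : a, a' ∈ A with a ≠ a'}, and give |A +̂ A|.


Restricted sumset: A +̂ A = {a + a' : a ∈ A, a' ∈ A, a ≠ a'}.
Equivalently, take A + A and drop any sum 2a that is achievable ONLY as a + a for a ∈ A (i.e. sums representable only with equal summands).
Enumerate pairs (a, a') with a < a' (symmetric, so each unordered pair gives one sum; this covers all a ≠ a'):
  -3 + -2 = -5
  -3 + -1 = -4
  -3 + 1 = -2
  -3 + 9 = 6
  -2 + -1 = -3
  -2 + 1 = -1
  -2 + 9 = 7
  -1 + 1 = 0
  -1 + 9 = 8
  1 + 9 = 10
Collected distinct sums: {-5, -4, -3, -2, -1, 0, 6, 7, 8, 10}
|A +̂ A| = 10
(Reference bound: |A +̂ A| ≥ 2|A| - 3 for |A| ≥ 2, with |A| = 5 giving ≥ 7.)

|A +̂ A| = 10


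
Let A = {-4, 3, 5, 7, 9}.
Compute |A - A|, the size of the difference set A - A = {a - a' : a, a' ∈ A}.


A - A = {a - a' : a, a' ∈ A}; |A| = 5.
Bounds: 2|A|-1 ≤ |A - A| ≤ |A|² - |A| + 1, i.e. 9 ≤ |A - A| ≤ 21.
Note: 0 ∈ A - A always (from a - a). The set is symmetric: if d ∈ A - A then -d ∈ A - A.
Enumerate nonzero differences d = a - a' with a > a' (then include -d):
Positive differences: {2, 4, 6, 7, 9, 11, 13}
Full difference set: {0} ∪ (positive diffs) ∪ (negative diffs).
|A - A| = 1 + 2·7 = 15 (matches direct enumeration: 15).

|A - A| = 15


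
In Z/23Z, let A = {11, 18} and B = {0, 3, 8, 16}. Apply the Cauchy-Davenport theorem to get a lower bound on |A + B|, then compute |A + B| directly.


Cauchy-Davenport: |A + B| ≥ min(p, |A| + |B| - 1) for A, B nonempty in Z/pZ.
|A| = 2, |B| = 4, p = 23.
CD lower bound = min(23, 2 + 4 - 1) = min(23, 5) = 5.
Compute A + B mod 23 directly:
a = 11: 11+0=11, 11+3=14, 11+8=19, 11+16=4
a = 18: 18+0=18, 18+3=21, 18+8=3, 18+16=11
A + B = {3, 4, 11, 14, 18, 19, 21}, so |A + B| = 7.
Verify: 7 ≥ 5? Yes ✓.

CD lower bound = 5, actual |A + B| = 7.


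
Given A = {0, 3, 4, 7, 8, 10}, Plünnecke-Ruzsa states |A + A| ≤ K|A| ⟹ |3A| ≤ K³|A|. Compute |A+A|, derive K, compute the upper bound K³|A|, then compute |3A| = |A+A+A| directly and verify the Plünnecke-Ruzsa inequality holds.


|A| = 6.
Step 1: Compute A + A by enumerating all 36 pairs.
A + A = {0, 3, 4, 6, 7, 8, 10, 11, 12, 13, 14, 15, 16, 17, 18, 20}, so |A + A| = 16.
Step 2: Doubling constant K = |A + A|/|A| = 16/6 = 16/6 ≈ 2.6667.
Step 3: Plünnecke-Ruzsa gives |3A| ≤ K³·|A| = (2.6667)³ · 6 ≈ 113.7778.
Step 4: Compute 3A = A + A + A directly by enumerating all triples (a,b,c) ∈ A³; |3A| = 27.
Step 5: Check 27 ≤ 113.7778? Yes ✓.

K = 16/6, Plünnecke-Ruzsa bound K³|A| ≈ 113.7778, |3A| = 27, inequality holds.


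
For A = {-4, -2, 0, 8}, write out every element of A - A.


A - A = {a - a' : a, a' ∈ A}.
Compute a - a' for each ordered pair (a, a'):
a = -4: -4--4=0, -4--2=-2, -4-0=-4, -4-8=-12
a = -2: -2--4=2, -2--2=0, -2-0=-2, -2-8=-10
a = 0: 0--4=4, 0--2=2, 0-0=0, 0-8=-8
a = 8: 8--4=12, 8--2=10, 8-0=8, 8-8=0
Collecting distinct values (and noting 0 appears from a-a):
A - A = {-12, -10, -8, -4, -2, 0, 2, 4, 8, 10, 12}
|A - A| = 11

A - A = {-12, -10, -8, -4, -2, 0, 2, 4, 8, 10, 12}


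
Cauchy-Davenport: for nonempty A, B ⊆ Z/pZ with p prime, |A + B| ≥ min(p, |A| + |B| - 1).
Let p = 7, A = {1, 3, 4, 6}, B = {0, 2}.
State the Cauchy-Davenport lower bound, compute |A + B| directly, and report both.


Cauchy-Davenport: |A + B| ≥ min(p, |A| + |B| - 1) for A, B nonempty in Z/pZ.
|A| = 4, |B| = 2, p = 7.
CD lower bound = min(7, 4 + 2 - 1) = min(7, 5) = 5.
Compute A + B mod 7 directly:
a = 1: 1+0=1, 1+2=3
a = 3: 3+0=3, 3+2=5
a = 4: 4+0=4, 4+2=6
a = 6: 6+0=6, 6+2=1
A + B = {1, 3, 4, 5, 6}, so |A + B| = 5.
Verify: 5 ≥ 5? Yes ✓.

CD lower bound = 5, actual |A + B| = 5.


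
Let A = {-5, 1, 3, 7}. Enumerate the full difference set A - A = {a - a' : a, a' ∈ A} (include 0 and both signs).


A - A = {a - a' : a, a' ∈ A}.
Compute a - a' for each ordered pair (a, a'):
a = -5: -5--5=0, -5-1=-6, -5-3=-8, -5-7=-12
a = 1: 1--5=6, 1-1=0, 1-3=-2, 1-7=-6
a = 3: 3--5=8, 3-1=2, 3-3=0, 3-7=-4
a = 7: 7--5=12, 7-1=6, 7-3=4, 7-7=0
Collecting distinct values (and noting 0 appears from a-a):
A - A = {-12, -8, -6, -4, -2, 0, 2, 4, 6, 8, 12}
|A - A| = 11

A - A = {-12, -8, -6, -4, -2, 0, 2, 4, 6, 8, 12}


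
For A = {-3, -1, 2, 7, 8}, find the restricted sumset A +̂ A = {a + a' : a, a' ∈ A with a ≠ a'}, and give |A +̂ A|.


Restricted sumset: A +̂ A = {a + a' : a ∈ A, a' ∈ A, a ≠ a'}.
Equivalently, take A + A and drop any sum 2a that is achievable ONLY as a + a for a ∈ A (i.e. sums representable only with equal summands).
Enumerate pairs (a, a') with a < a' (symmetric, so each unordered pair gives one sum; this covers all a ≠ a'):
  -3 + -1 = -4
  -3 + 2 = -1
  -3 + 7 = 4
  -3 + 8 = 5
  -1 + 2 = 1
  -1 + 7 = 6
  -1 + 8 = 7
  2 + 7 = 9
  2 + 8 = 10
  7 + 8 = 15
Collected distinct sums: {-4, -1, 1, 4, 5, 6, 7, 9, 10, 15}
|A +̂ A| = 10
(Reference bound: |A +̂ A| ≥ 2|A| - 3 for |A| ≥ 2, with |A| = 5 giving ≥ 7.)

|A +̂ A| = 10


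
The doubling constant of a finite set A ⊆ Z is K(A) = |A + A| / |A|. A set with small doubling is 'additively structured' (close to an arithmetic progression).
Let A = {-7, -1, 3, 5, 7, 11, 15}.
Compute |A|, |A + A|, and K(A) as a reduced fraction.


|A| = 7.
Compute A + A by enumerating all 49 pairs.
A + A = {-14, -8, -4, -2, 0, 2, 4, 6, 8, 10, 12, 14, 16, 18, 20, 22, 26, 30}, so |A + A| = 18.
K = |A + A| / |A| = 18/7 (already in lowest terms) ≈ 2.5714.
Reference: AP of size 7 gives K = 13/7 ≈ 1.8571; a fully generic set of size 7 gives K ≈ 4.0000.

|A| = 7, |A + A| = 18, K = 18/7.


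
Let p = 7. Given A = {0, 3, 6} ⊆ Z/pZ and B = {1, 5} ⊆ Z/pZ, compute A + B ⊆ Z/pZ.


Work in Z/7Z: reduce every sum a + b modulo 7.
Enumerate all 6 pairs:
a = 0: 0+1=1, 0+5=5
a = 3: 3+1=4, 3+5=1
a = 6: 6+1=0, 6+5=4
Distinct residues collected: {0, 1, 4, 5}
|A + B| = 4 (out of 7 total residues).

A + B = {0, 1, 4, 5}


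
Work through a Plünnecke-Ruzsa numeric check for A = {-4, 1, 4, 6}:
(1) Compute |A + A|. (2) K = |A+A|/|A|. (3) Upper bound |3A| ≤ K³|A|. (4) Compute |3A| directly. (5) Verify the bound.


|A| = 4.
Step 1: Compute A + A by enumerating all 16 pairs.
A + A = {-8, -3, 0, 2, 5, 7, 8, 10, 12}, so |A + A| = 9.
Step 2: Doubling constant K = |A + A|/|A| = 9/4 = 9/4 ≈ 2.2500.
Step 3: Plünnecke-Ruzsa gives |3A| ≤ K³·|A| = (2.2500)³ · 4 ≈ 45.5625.
Step 4: Compute 3A = A + A + A directly by enumerating all triples (a,b,c) ∈ A³; |3A| = 16.
Step 5: Check 16 ≤ 45.5625? Yes ✓.

K = 9/4, Plünnecke-Ruzsa bound K³|A| ≈ 45.5625, |3A| = 16, inequality holds.


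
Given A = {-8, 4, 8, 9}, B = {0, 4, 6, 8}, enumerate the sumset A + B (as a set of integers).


A + B = {a + b : a ∈ A, b ∈ B}.
Enumerate all |A|·|B| = 4·4 = 16 pairs (a, b) and collect distinct sums.
a = -8: -8+0=-8, -8+4=-4, -8+6=-2, -8+8=0
a = 4: 4+0=4, 4+4=8, 4+6=10, 4+8=12
a = 8: 8+0=8, 8+4=12, 8+6=14, 8+8=16
a = 9: 9+0=9, 9+4=13, 9+6=15, 9+8=17
Collecting distinct sums: A + B = {-8, -4, -2, 0, 4, 8, 9, 10, 12, 13, 14, 15, 16, 17}
|A + B| = 14

A + B = {-8, -4, -2, 0, 4, 8, 9, 10, 12, 13, 14, 15, 16, 17}


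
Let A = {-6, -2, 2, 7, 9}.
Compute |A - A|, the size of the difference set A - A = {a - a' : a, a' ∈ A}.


A - A = {a - a' : a, a' ∈ A}; |A| = 5.
Bounds: 2|A|-1 ≤ |A - A| ≤ |A|² - |A| + 1, i.e. 9 ≤ |A - A| ≤ 21.
Note: 0 ∈ A - A always (from a - a). The set is symmetric: if d ∈ A - A then -d ∈ A - A.
Enumerate nonzero differences d = a - a' with a > a' (then include -d):
Positive differences: {2, 4, 5, 7, 8, 9, 11, 13, 15}
Full difference set: {0} ∪ (positive diffs) ∪ (negative diffs).
|A - A| = 1 + 2·9 = 19 (matches direct enumeration: 19).

|A - A| = 19


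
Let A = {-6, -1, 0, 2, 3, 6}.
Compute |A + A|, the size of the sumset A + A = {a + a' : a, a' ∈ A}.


A + A = {a + a' : a, a' ∈ A}; |A| = 6.
General bounds: 2|A| - 1 ≤ |A + A| ≤ |A|(|A|+1)/2, i.e. 11 ≤ |A + A| ≤ 21.
Lower bound 2|A|-1 is attained iff A is an arithmetic progression.
Enumerate sums a + a' for a ≤ a' (symmetric, so this suffices):
a = -6: -6+-6=-12, -6+-1=-7, -6+0=-6, -6+2=-4, -6+3=-3, -6+6=0
a = -1: -1+-1=-2, -1+0=-1, -1+2=1, -1+3=2, -1+6=5
a = 0: 0+0=0, 0+2=2, 0+3=3, 0+6=6
a = 2: 2+2=4, 2+3=5, 2+6=8
a = 3: 3+3=6, 3+6=9
a = 6: 6+6=12
Distinct sums: {-12, -7, -6, -4, -3, -2, -1, 0, 1, 2, 3, 4, 5, 6, 8, 9, 12}
|A + A| = 17

|A + A| = 17


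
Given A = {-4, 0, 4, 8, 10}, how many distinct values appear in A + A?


A + A = {a + a' : a, a' ∈ A}; |A| = 5.
General bounds: 2|A| - 1 ≤ |A + A| ≤ |A|(|A|+1)/2, i.e. 9 ≤ |A + A| ≤ 15.
Lower bound 2|A|-1 is attained iff A is an arithmetic progression.
Enumerate sums a + a' for a ≤ a' (symmetric, so this suffices):
a = -4: -4+-4=-8, -4+0=-4, -4+4=0, -4+8=4, -4+10=6
a = 0: 0+0=0, 0+4=4, 0+8=8, 0+10=10
a = 4: 4+4=8, 4+8=12, 4+10=14
a = 8: 8+8=16, 8+10=18
a = 10: 10+10=20
Distinct sums: {-8, -4, 0, 4, 6, 8, 10, 12, 14, 16, 18, 20}
|A + A| = 12

|A + A| = 12


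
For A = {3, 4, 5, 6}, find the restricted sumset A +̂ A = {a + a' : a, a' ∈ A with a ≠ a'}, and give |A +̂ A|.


Restricted sumset: A +̂ A = {a + a' : a ∈ A, a' ∈ A, a ≠ a'}.
Equivalently, take A + A and drop any sum 2a that is achievable ONLY as a + a for a ∈ A (i.e. sums representable only with equal summands).
Enumerate pairs (a, a') with a < a' (symmetric, so each unordered pair gives one sum; this covers all a ≠ a'):
  3 + 4 = 7
  3 + 5 = 8
  3 + 6 = 9
  4 + 5 = 9
  4 + 6 = 10
  5 + 6 = 11
Collected distinct sums: {7, 8, 9, 10, 11}
|A +̂ A| = 5
(Reference bound: |A +̂ A| ≥ 2|A| - 3 for |A| ≥ 2, with |A| = 4 giving ≥ 5.)

|A +̂ A| = 5


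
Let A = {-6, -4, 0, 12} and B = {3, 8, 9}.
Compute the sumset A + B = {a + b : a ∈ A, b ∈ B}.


A + B = {a + b : a ∈ A, b ∈ B}.
Enumerate all |A|·|B| = 4·3 = 12 pairs (a, b) and collect distinct sums.
a = -6: -6+3=-3, -6+8=2, -6+9=3
a = -4: -4+3=-1, -4+8=4, -4+9=5
a = 0: 0+3=3, 0+8=8, 0+9=9
a = 12: 12+3=15, 12+8=20, 12+9=21
Collecting distinct sums: A + B = {-3, -1, 2, 3, 4, 5, 8, 9, 15, 20, 21}
|A + B| = 11

A + B = {-3, -1, 2, 3, 4, 5, 8, 9, 15, 20, 21}


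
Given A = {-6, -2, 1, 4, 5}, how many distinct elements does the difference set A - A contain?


A - A = {a - a' : a, a' ∈ A}; |A| = 5.
Bounds: 2|A|-1 ≤ |A - A| ≤ |A|² - |A| + 1, i.e. 9 ≤ |A - A| ≤ 21.
Note: 0 ∈ A - A always (from a - a). The set is symmetric: if d ∈ A - A then -d ∈ A - A.
Enumerate nonzero differences d = a - a' with a > a' (then include -d):
Positive differences: {1, 3, 4, 6, 7, 10, 11}
Full difference set: {0} ∪ (positive diffs) ∪ (negative diffs).
|A - A| = 1 + 2·7 = 15 (matches direct enumeration: 15).

|A - A| = 15


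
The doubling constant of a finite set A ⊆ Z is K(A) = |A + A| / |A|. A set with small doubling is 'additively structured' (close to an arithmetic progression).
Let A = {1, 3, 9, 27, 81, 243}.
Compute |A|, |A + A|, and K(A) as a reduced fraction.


|A| = 6.
Compute A + A by enumerating all 36 pairs.
A + A = {2, 4, 6, 10, 12, 18, 28, 30, 36, 54, 82, 84, 90, 108, 162, 244, 246, 252, 270, 324, 486}, so |A + A| = 21.
K = |A + A| / |A| = 21/6 = 7/2 ≈ 3.5000.
Reference: AP of size 6 gives K = 11/6 ≈ 1.8333; a fully generic set of size 6 gives K ≈ 3.5000.

|A| = 6, |A + A| = 21, K = 21/6 = 7/2.


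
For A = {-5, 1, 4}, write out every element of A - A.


A - A = {a - a' : a, a' ∈ A}.
Compute a - a' for each ordered pair (a, a'):
a = -5: -5--5=0, -5-1=-6, -5-4=-9
a = 1: 1--5=6, 1-1=0, 1-4=-3
a = 4: 4--5=9, 4-1=3, 4-4=0
Collecting distinct values (and noting 0 appears from a-a):
A - A = {-9, -6, -3, 0, 3, 6, 9}
|A - A| = 7

A - A = {-9, -6, -3, 0, 3, 6, 9}


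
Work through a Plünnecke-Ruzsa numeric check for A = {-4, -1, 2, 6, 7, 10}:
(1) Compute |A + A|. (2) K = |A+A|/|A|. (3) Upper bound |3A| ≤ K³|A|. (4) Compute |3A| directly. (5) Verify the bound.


|A| = 6.
Step 1: Compute A + A by enumerating all 36 pairs.
A + A = {-8, -5, -2, 1, 2, 3, 4, 5, 6, 8, 9, 12, 13, 14, 16, 17, 20}, so |A + A| = 17.
Step 2: Doubling constant K = |A + A|/|A| = 17/6 = 17/6 ≈ 2.8333.
Step 3: Plünnecke-Ruzsa gives |3A| ≤ K³·|A| = (2.8333)³ · 6 ≈ 136.4722.
Step 4: Compute 3A = A + A + A directly by enumerating all triples (a,b,c) ∈ A³; |3A| = 33.
Step 5: Check 33 ≤ 136.4722? Yes ✓.

K = 17/6, Plünnecke-Ruzsa bound K³|A| ≈ 136.4722, |3A| = 33, inequality holds.


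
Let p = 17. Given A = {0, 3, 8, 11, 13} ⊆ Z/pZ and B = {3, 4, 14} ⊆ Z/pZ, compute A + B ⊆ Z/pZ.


Work in Z/17Z: reduce every sum a + b modulo 17.
Enumerate all 15 pairs:
a = 0: 0+3=3, 0+4=4, 0+14=14
a = 3: 3+3=6, 3+4=7, 3+14=0
a = 8: 8+3=11, 8+4=12, 8+14=5
a = 11: 11+3=14, 11+4=15, 11+14=8
a = 13: 13+3=16, 13+4=0, 13+14=10
Distinct residues collected: {0, 3, 4, 5, 6, 7, 8, 10, 11, 12, 14, 15, 16}
|A + B| = 13 (out of 17 total residues).

A + B = {0, 3, 4, 5, 6, 7, 8, 10, 11, 12, 14, 15, 16}


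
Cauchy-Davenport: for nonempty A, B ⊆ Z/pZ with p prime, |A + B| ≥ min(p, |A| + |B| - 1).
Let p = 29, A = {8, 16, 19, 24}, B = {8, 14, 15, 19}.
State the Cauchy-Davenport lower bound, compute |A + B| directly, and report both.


Cauchy-Davenport: |A + B| ≥ min(p, |A| + |B| - 1) for A, B nonempty in Z/pZ.
|A| = 4, |B| = 4, p = 29.
CD lower bound = min(29, 4 + 4 - 1) = min(29, 7) = 7.
Compute A + B mod 29 directly:
a = 8: 8+8=16, 8+14=22, 8+15=23, 8+19=27
a = 16: 16+8=24, 16+14=1, 16+15=2, 16+19=6
a = 19: 19+8=27, 19+14=4, 19+15=5, 19+19=9
a = 24: 24+8=3, 24+14=9, 24+15=10, 24+19=14
A + B = {1, 2, 3, 4, 5, 6, 9, 10, 14, 16, 22, 23, 24, 27}, so |A + B| = 14.
Verify: 14 ≥ 7? Yes ✓.

CD lower bound = 7, actual |A + B| = 14.


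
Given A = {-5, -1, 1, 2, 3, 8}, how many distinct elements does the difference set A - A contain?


A - A = {a - a' : a, a' ∈ A}; |A| = 6.
Bounds: 2|A|-1 ≤ |A - A| ≤ |A|² - |A| + 1, i.e. 11 ≤ |A - A| ≤ 31.
Note: 0 ∈ A - A always (from a - a). The set is symmetric: if d ∈ A - A then -d ∈ A - A.
Enumerate nonzero differences d = a - a' with a > a' (then include -d):
Positive differences: {1, 2, 3, 4, 5, 6, 7, 8, 9, 13}
Full difference set: {0} ∪ (positive diffs) ∪ (negative diffs).
|A - A| = 1 + 2·10 = 21 (matches direct enumeration: 21).

|A - A| = 21


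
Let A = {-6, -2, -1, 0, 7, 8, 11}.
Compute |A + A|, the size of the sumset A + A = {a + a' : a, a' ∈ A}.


A + A = {a + a' : a, a' ∈ A}; |A| = 7.
General bounds: 2|A| - 1 ≤ |A + A| ≤ |A|(|A|+1)/2, i.e. 13 ≤ |A + A| ≤ 28.
Lower bound 2|A|-1 is attained iff A is an arithmetic progression.
Enumerate sums a + a' for a ≤ a' (symmetric, so this suffices):
a = -6: -6+-6=-12, -6+-2=-8, -6+-1=-7, -6+0=-6, -6+7=1, -6+8=2, -6+11=5
a = -2: -2+-2=-4, -2+-1=-3, -2+0=-2, -2+7=5, -2+8=6, -2+11=9
a = -1: -1+-1=-2, -1+0=-1, -1+7=6, -1+8=7, -1+11=10
a = 0: 0+0=0, 0+7=7, 0+8=8, 0+11=11
a = 7: 7+7=14, 7+8=15, 7+11=18
a = 8: 8+8=16, 8+11=19
a = 11: 11+11=22
Distinct sums: {-12, -8, -7, -6, -4, -3, -2, -1, 0, 1, 2, 5, 6, 7, 8, 9, 10, 11, 14, 15, 16, 18, 19, 22}
|A + A| = 24

|A + A| = 24


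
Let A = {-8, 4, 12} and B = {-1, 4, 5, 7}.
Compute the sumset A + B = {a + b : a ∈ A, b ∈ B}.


A + B = {a + b : a ∈ A, b ∈ B}.
Enumerate all |A|·|B| = 3·4 = 12 pairs (a, b) and collect distinct sums.
a = -8: -8+-1=-9, -8+4=-4, -8+5=-3, -8+7=-1
a = 4: 4+-1=3, 4+4=8, 4+5=9, 4+7=11
a = 12: 12+-1=11, 12+4=16, 12+5=17, 12+7=19
Collecting distinct sums: A + B = {-9, -4, -3, -1, 3, 8, 9, 11, 16, 17, 19}
|A + B| = 11

A + B = {-9, -4, -3, -1, 3, 8, 9, 11, 16, 17, 19}


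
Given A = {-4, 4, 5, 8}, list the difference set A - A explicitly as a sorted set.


A - A = {a - a' : a, a' ∈ A}.
Compute a - a' for each ordered pair (a, a'):
a = -4: -4--4=0, -4-4=-8, -4-5=-9, -4-8=-12
a = 4: 4--4=8, 4-4=0, 4-5=-1, 4-8=-4
a = 5: 5--4=9, 5-4=1, 5-5=0, 5-8=-3
a = 8: 8--4=12, 8-4=4, 8-5=3, 8-8=0
Collecting distinct values (and noting 0 appears from a-a):
A - A = {-12, -9, -8, -4, -3, -1, 0, 1, 3, 4, 8, 9, 12}
|A - A| = 13

A - A = {-12, -9, -8, -4, -3, -1, 0, 1, 3, 4, 8, 9, 12}


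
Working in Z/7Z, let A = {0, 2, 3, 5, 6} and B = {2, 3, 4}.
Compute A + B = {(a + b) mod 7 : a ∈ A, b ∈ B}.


Work in Z/7Z: reduce every sum a + b modulo 7.
Enumerate all 15 pairs:
a = 0: 0+2=2, 0+3=3, 0+4=4
a = 2: 2+2=4, 2+3=5, 2+4=6
a = 3: 3+2=5, 3+3=6, 3+4=0
a = 5: 5+2=0, 5+3=1, 5+4=2
a = 6: 6+2=1, 6+3=2, 6+4=3
Distinct residues collected: {0, 1, 2, 3, 4, 5, 6}
|A + B| = 7 (out of 7 total residues).

A + B = {0, 1, 2, 3, 4, 5, 6}


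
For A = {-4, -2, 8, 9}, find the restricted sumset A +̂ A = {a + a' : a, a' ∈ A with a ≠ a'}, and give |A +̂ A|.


Restricted sumset: A +̂ A = {a + a' : a ∈ A, a' ∈ A, a ≠ a'}.
Equivalently, take A + A and drop any sum 2a that is achievable ONLY as a + a for a ∈ A (i.e. sums representable only with equal summands).
Enumerate pairs (a, a') with a < a' (symmetric, so each unordered pair gives one sum; this covers all a ≠ a'):
  -4 + -2 = -6
  -4 + 8 = 4
  -4 + 9 = 5
  -2 + 8 = 6
  -2 + 9 = 7
  8 + 9 = 17
Collected distinct sums: {-6, 4, 5, 6, 7, 17}
|A +̂ A| = 6
(Reference bound: |A +̂ A| ≥ 2|A| - 3 for |A| ≥ 2, with |A| = 4 giving ≥ 5.)

|A +̂ A| = 6


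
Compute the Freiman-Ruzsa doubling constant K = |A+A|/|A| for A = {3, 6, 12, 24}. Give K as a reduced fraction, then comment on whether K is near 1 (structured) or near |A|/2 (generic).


|A| = 4.
Compute A + A by enumerating all 16 pairs.
A + A = {6, 9, 12, 15, 18, 24, 27, 30, 36, 48}, so |A + A| = 10.
K = |A + A| / |A| = 10/4 = 5/2 ≈ 2.5000.
Reference: AP of size 4 gives K = 7/4 ≈ 1.7500; a fully generic set of size 4 gives K ≈ 2.5000.

|A| = 4, |A + A| = 10, K = 10/4 = 5/2.


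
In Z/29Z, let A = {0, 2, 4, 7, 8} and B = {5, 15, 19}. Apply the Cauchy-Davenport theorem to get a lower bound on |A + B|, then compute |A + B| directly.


Cauchy-Davenport: |A + B| ≥ min(p, |A| + |B| - 1) for A, B nonempty in Z/pZ.
|A| = 5, |B| = 3, p = 29.
CD lower bound = min(29, 5 + 3 - 1) = min(29, 7) = 7.
Compute A + B mod 29 directly:
a = 0: 0+5=5, 0+15=15, 0+19=19
a = 2: 2+5=7, 2+15=17, 2+19=21
a = 4: 4+5=9, 4+15=19, 4+19=23
a = 7: 7+5=12, 7+15=22, 7+19=26
a = 8: 8+5=13, 8+15=23, 8+19=27
A + B = {5, 7, 9, 12, 13, 15, 17, 19, 21, 22, 23, 26, 27}, so |A + B| = 13.
Verify: 13 ≥ 7? Yes ✓.

CD lower bound = 7, actual |A + B| = 13.


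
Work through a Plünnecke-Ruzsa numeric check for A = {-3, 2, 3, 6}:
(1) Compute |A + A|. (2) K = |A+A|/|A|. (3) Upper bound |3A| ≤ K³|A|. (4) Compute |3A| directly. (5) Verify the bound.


|A| = 4.
Step 1: Compute A + A by enumerating all 16 pairs.
A + A = {-6, -1, 0, 3, 4, 5, 6, 8, 9, 12}, so |A + A| = 10.
Step 2: Doubling constant K = |A + A|/|A| = 10/4 = 10/4 ≈ 2.5000.
Step 3: Plünnecke-Ruzsa gives |3A| ≤ K³·|A| = (2.5000)³ · 4 ≈ 62.5000.
Step 4: Compute 3A = A + A + A directly by enumerating all triples (a,b,c) ∈ A³; |3A| = 18.
Step 5: Check 18 ≤ 62.5000? Yes ✓.

K = 10/4, Plünnecke-Ruzsa bound K³|A| ≈ 62.5000, |3A| = 18, inequality holds.


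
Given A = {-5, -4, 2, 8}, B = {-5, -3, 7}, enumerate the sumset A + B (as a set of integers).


A + B = {a + b : a ∈ A, b ∈ B}.
Enumerate all |A|·|B| = 4·3 = 12 pairs (a, b) and collect distinct sums.
a = -5: -5+-5=-10, -5+-3=-8, -5+7=2
a = -4: -4+-5=-9, -4+-3=-7, -4+7=3
a = 2: 2+-5=-3, 2+-3=-1, 2+7=9
a = 8: 8+-5=3, 8+-3=5, 8+7=15
Collecting distinct sums: A + B = {-10, -9, -8, -7, -3, -1, 2, 3, 5, 9, 15}
|A + B| = 11

A + B = {-10, -9, -8, -7, -3, -1, 2, 3, 5, 9, 15}


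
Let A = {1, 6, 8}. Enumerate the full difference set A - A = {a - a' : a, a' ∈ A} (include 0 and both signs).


A - A = {a - a' : a, a' ∈ A}.
Compute a - a' for each ordered pair (a, a'):
a = 1: 1-1=0, 1-6=-5, 1-8=-7
a = 6: 6-1=5, 6-6=0, 6-8=-2
a = 8: 8-1=7, 8-6=2, 8-8=0
Collecting distinct values (and noting 0 appears from a-a):
A - A = {-7, -5, -2, 0, 2, 5, 7}
|A - A| = 7

A - A = {-7, -5, -2, 0, 2, 5, 7}


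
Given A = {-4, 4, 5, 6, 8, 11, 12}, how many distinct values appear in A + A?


A + A = {a + a' : a, a' ∈ A}; |A| = 7.
General bounds: 2|A| - 1 ≤ |A + A| ≤ |A|(|A|+1)/2, i.e. 13 ≤ |A + A| ≤ 28.
Lower bound 2|A|-1 is attained iff A is an arithmetic progression.
Enumerate sums a + a' for a ≤ a' (symmetric, so this suffices):
a = -4: -4+-4=-8, -4+4=0, -4+5=1, -4+6=2, -4+8=4, -4+11=7, -4+12=8
a = 4: 4+4=8, 4+5=9, 4+6=10, 4+8=12, 4+11=15, 4+12=16
a = 5: 5+5=10, 5+6=11, 5+8=13, 5+11=16, 5+12=17
a = 6: 6+6=12, 6+8=14, 6+11=17, 6+12=18
a = 8: 8+8=16, 8+11=19, 8+12=20
a = 11: 11+11=22, 11+12=23
a = 12: 12+12=24
Distinct sums: {-8, 0, 1, 2, 4, 7, 8, 9, 10, 11, 12, 13, 14, 15, 16, 17, 18, 19, 20, 22, 23, 24}
|A + A| = 22

|A + A| = 22


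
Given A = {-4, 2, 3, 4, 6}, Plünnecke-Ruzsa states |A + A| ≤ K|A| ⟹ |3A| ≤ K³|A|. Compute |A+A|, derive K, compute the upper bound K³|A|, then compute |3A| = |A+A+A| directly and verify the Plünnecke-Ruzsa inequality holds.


|A| = 5.
Step 1: Compute A + A by enumerating all 25 pairs.
A + A = {-8, -2, -1, 0, 2, 4, 5, 6, 7, 8, 9, 10, 12}, so |A + A| = 13.
Step 2: Doubling constant K = |A + A|/|A| = 13/5 = 13/5 ≈ 2.6000.
Step 3: Plünnecke-Ruzsa gives |3A| ≤ K³·|A| = (2.6000)³ · 5 ≈ 87.8800.
Step 4: Compute 3A = A + A + A directly by enumerating all triples (a,b,c) ∈ A³; |3A| = 23.
Step 5: Check 23 ≤ 87.8800? Yes ✓.

K = 13/5, Plünnecke-Ruzsa bound K³|A| ≈ 87.8800, |3A| = 23, inequality holds.


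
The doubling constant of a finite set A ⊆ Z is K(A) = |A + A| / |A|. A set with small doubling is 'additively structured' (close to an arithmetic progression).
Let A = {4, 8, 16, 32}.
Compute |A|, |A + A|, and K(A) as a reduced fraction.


|A| = 4.
Compute A + A by enumerating all 16 pairs.
A + A = {8, 12, 16, 20, 24, 32, 36, 40, 48, 64}, so |A + A| = 10.
K = |A + A| / |A| = 10/4 = 5/2 ≈ 2.5000.
Reference: AP of size 4 gives K = 7/4 ≈ 1.7500; a fully generic set of size 4 gives K ≈ 2.5000.

|A| = 4, |A + A| = 10, K = 10/4 = 5/2.


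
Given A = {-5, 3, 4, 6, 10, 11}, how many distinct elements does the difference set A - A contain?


A - A = {a - a' : a, a' ∈ A}; |A| = 6.
Bounds: 2|A|-1 ≤ |A - A| ≤ |A|² - |A| + 1, i.e. 11 ≤ |A - A| ≤ 31.
Note: 0 ∈ A - A always (from a - a). The set is symmetric: if d ∈ A - A then -d ∈ A - A.
Enumerate nonzero differences d = a - a' with a > a' (then include -d):
Positive differences: {1, 2, 3, 4, 5, 6, 7, 8, 9, 11, 15, 16}
Full difference set: {0} ∪ (positive diffs) ∪ (negative diffs).
|A - A| = 1 + 2·12 = 25 (matches direct enumeration: 25).

|A - A| = 25


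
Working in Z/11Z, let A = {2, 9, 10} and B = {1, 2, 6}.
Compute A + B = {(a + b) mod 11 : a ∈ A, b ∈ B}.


Work in Z/11Z: reduce every sum a + b modulo 11.
Enumerate all 9 pairs:
a = 2: 2+1=3, 2+2=4, 2+6=8
a = 9: 9+1=10, 9+2=0, 9+6=4
a = 10: 10+1=0, 10+2=1, 10+6=5
Distinct residues collected: {0, 1, 3, 4, 5, 8, 10}
|A + B| = 7 (out of 11 total residues).

A + B = {0, 1, 3, 4, 5, 8, 10}


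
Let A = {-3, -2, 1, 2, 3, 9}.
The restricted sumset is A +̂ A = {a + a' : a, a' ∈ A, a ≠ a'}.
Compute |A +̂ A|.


Restricted sumset: A +̂ A = {a + a' : a ∈ A, a' ∈ A, a ≠ a'}.
Equivalently, take A + A and drop any sum 2a that is achievable ONLY as a + a for a ∈ A (i.e. sums representable only with equal summands).
Enumerate pairs (a, a') with a < a' (symmetric, so each unordered pair gives one sum; this covers all a ≠ a'):
  -3 + -2 = -5
  -3 + 1 = -2
  -3 + 2 = -1
  -3 + 3 = 0
  -3 + 9 = 6
  -2 + 1 = -1
  -2 + 2 = 0
  -2 + 3 = 1
  -2 + 9 = 7
  1 + 2 = 3
  1 + 3 = 4
  1 + 9 = 10
  2 + 3 = 5
  2 + 9 = 11
  3 + 9 = 12
Collected distinct sums: {-5, -2, -1, 0, 1, 3, 4, 5, 6, 7, 10, 11, 12}
|A +̂ A| = 13
(Reference bound: |A +̂ A| ≥ 2|A| - 3 for |A| ≥ 2, with |A| = 6 giving ≥ 9.)

|A +̂ A| = 13


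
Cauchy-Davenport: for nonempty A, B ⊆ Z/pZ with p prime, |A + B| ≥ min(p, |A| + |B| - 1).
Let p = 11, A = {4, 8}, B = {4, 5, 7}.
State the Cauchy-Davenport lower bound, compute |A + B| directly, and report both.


Cauchy-Davenport: |A + B| ≥ min(p, |A| + |B| - 1) for A, B nonempty in Z/pZ.
|A| = 2, |B| = 3, p = 11.
CD lower bound = min(11, 2 + 3 - 1) = min(11, 4) = 4.
Compute A + B mod 11 directly:
a = 4: 4+4=8, 4+5=9, 4+7=0
a = 8: 8+4=1, 8+5=2, 8+7=4
A + B = {0, 1, 2, 4, 8, 9}, so |A + B| = 6.
Verify: 6 ≥ 4? Yes ✓.

CD lower bound = 4, actual |A + B| = 6.


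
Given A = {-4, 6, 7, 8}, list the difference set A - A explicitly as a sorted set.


A - A = {a - a' : a, a' ∈ A}.
Compute a - a' for each ordered pair (a, a'):
a = -4: -4--4=0, -4-6=-10, -4-7=-11, -4-8=-12
a = 6: 6--4=10, 6-6=0, 6-7=-1, 6-8=-2
a = 7: 7--4=11, 7-6=1, 7-7=0, 7-8=-1
a = 8: 8--4=12, 8-6=2, 8-7=1, 8-8=0
Collecting distinct values (and noting 0 appears from a-a):
A - A = {-12, -11, -10, -2, -1, 0, 1, 2, 10, 11, 12}
|A - A| = 11

A - A = {-12, -11, -10, -2, -1, 0, 1, 2, 10, 11, 12}


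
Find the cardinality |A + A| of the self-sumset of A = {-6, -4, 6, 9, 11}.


A + A = {a + a' : a, a' ∈ A}; |A| = 5.
General bounds: 2|A| - 1 ≤ |A + A| ≤ |A|(|A|+1)/2, i.e. 9 ≤ |A + A| ≤ 15.
Lower bound 2|A|-1 is attained iff A is an arithmetic progression.
Enumerate sums a + a' for a ≤ a' (symmetric, so this suffices):
a = -6: -6+-6=-12, -6+-4=-10, -6+6=0, -6+9=3, -6+11=5
a = -4: -4+-4=-8, -4+6=2, -4+9=5, -4+11=7
a = 6: 6+6=12, 6+9=15, 6+11=17
a = 9: 9+9=18, 9+11=20
a = 11: 11+11=22
Distinct sums: {-12, -10, -8, 0, 2, 3, 5, 7, 12, 15, 17, 18, 20, 22}
|A + A| = 14

|A + A| = 14


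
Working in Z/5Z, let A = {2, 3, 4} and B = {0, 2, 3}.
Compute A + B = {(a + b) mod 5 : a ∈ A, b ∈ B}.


Work in Z/5Z: reduce every sum a + b modulo 5.
Enumerate all 9 pairs:
a = 2: 2+0=2, 2+2=4, 2+3=0
a = 3: 3+0=3, 3+2=0, 3+3=1
a = 4: 4+0=4, 4+2=1, 4+3=2
Distinct residues collected: {0, 1, 2, 3, 4}
|A + B| = 5 (out of 5 total residues).

A + B = {0, 1, 2, 3, 4}
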